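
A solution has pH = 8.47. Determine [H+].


[H+] = 10^(-pH)
[H+] = 10^(-8.47)
[H+] = 3.388e-09 M

3.388e-09 M


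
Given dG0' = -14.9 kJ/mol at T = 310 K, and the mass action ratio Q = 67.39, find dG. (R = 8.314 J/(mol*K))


dG = dG0' + RT * ln(Q) / 1000
dG = -14.9 + 8.314 * 310 * ln(67.39) / 1000
dG = -4.0481 kJ/mol

-4.0481 kJ/mol


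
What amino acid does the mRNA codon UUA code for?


Standard genetic code lookup.
Codon UUA -> Leu

Leu


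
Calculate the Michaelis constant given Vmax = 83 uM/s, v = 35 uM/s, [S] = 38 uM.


Km = [S] * (Vmax - v) / v
Km = 38 * (83 - 35) / 35
Km = 52.1143 uM

52.1143 uM


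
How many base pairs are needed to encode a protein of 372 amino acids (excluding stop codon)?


Each amino acid = 1 codon = 3 bp
bp = 372 * 3 = 1116 bp

1116 bp


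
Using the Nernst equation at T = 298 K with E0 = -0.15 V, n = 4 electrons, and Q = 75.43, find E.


E = E0 - (RT/nF) * ln(Q)
E = -0.15 - (8.314 * 298 / (4 * 96485)) * ln(75.43)
E = -0.1778 V

-0.1778 V


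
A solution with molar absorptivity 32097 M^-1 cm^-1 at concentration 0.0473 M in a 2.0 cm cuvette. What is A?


A = epsilon * c * l
A = 32097 * 0.0473 * 2.0
A = 3036.3762

3036.3762


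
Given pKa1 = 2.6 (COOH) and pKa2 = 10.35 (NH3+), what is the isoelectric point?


pI = (pKa1 + pKa2) / 2
pI = (2.6 + 10.35) / 2
pI = 6.475

6.475


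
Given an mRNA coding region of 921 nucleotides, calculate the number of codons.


codons = nucleotides / 3
codons = 921 / 3 = 307

307


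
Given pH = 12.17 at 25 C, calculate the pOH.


pOH = 14 - pH
pOH = 14 - 12.17
pOH = 1.83

1.83


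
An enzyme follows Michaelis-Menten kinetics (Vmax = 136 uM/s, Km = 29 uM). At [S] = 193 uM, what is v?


v = Vmax * [S] / (Km + [S])
v = 136 * 193 / (29 + 193)
v = 118.2342 uM/s

118.2342 uM/s


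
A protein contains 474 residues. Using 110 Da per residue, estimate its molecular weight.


MW = n_residues * 110 Da
MW = 474 * 110
MW = 52140 Da

52140 Da


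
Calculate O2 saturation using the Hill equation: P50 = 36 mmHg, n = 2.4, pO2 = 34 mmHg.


Y = pO2^n / (P50^n + pO2^n)
Y = 34^2.4 / (36^2.4 + 34^2.4)
Y = 46.58%

46.58%


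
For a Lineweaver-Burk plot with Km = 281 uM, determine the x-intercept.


x-intercept = -1/Km
= -1/281
= -0.0036 1/uM

-0.0036 1/uM


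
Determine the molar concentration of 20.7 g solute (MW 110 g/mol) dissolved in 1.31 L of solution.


C = (mass / MW) / volume
C = (20.7 / 110) / 1.31
C = 0.1437 M

0.1437 M


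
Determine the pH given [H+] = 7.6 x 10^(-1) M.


pH = -log10([H+])
pH = -log10(7.6 x 10^(-1))
pH = 0.1192

0.1192


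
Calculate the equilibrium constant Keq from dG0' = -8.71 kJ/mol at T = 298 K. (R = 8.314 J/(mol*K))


Keq = exp(-dG0 * 1000 / (R * T))
Keq = exp(-(-8.71) * 1000 / (8.314 * 298))
Keq = 33.634

33.634


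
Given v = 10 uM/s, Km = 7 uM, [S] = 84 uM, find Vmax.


Vmax = v * (Km + [S]) / [S]
Vmax = 10 * (7 + 84) / 84
Vmax = 10.8333 uM/s

10.8333 uM/s


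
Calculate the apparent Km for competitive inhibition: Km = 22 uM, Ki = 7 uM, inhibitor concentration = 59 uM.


Km_app = Km * (1 + [I]/Ki)
Km_app = 22 * (1 + 59/7)
Km_app = 207.4286 uM

207.4286 uM


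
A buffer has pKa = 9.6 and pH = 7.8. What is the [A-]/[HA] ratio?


[A-]/[HA] = 10^(pH - pKa)
= 10^(7.8 - 9.6)
= 0.0158

0.0158


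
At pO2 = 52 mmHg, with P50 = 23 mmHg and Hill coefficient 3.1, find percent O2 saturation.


Y = pO2^n / (P50^n + pO2^n)
Y = 52^3.1 / (23^3.1 + 52^3.1)
Y = 92.61%

92.61%


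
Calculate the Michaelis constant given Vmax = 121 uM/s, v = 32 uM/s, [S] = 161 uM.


Km = [S] * (Vmax - v) / v
Km = 161 * (121 - 32) / 32
Km = 447.7812 uM

447.7812 uM


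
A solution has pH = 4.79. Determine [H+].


[H+] = 10^(-pH)
[H+] = 10^(-4.79)
[H+] = 1.622e-05 M

1.622e-05 M


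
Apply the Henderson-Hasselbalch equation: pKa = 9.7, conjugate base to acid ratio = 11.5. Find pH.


pH = pKa + log10([A-]/[HA])
pH = 9.7 + log10(11.5)
pH = 10.7607

10.7607


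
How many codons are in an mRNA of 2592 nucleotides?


codons = nucleotides / 3
codons = 2592 / 3 = 864

864


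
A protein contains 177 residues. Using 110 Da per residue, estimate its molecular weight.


MW = n_residues * 110 Da
MW = 177 * 110
MW = 19470 Da

19470 Da


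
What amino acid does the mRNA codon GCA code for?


Standard genetic code lookup.
Codon GCA -> Ala

Ala


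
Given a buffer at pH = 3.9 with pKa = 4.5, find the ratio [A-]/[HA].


[A-]/[HA] = 10^(pH - pKa)
= 10^(3.9 - 4.5)
= 0.2512

0.2512


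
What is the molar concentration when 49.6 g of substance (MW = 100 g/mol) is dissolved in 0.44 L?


C = (mass / MW) / volume
C = (49.6 / 100) / 0.44
C = 1.1273 M

1.1273 M


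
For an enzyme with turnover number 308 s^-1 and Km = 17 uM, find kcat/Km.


Catalytic efficiency = kcat / Km
= 308 / 17
= 18.1176 uM^-1*s^-1

18.1176 uM^-1*s^-1


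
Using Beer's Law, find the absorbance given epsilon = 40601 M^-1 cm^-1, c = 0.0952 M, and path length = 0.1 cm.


A = epsilon * c * l
A = 40601 * 0.0952 * 0.1
A = 386.5215

386.5215


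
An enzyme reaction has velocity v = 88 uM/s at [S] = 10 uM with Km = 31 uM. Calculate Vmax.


Vmax = v * (Km + [S]) / [S]
Vmax = 88 * (31 + 10) / 10
Vmax = 360.8 uM/s

360.8 uM/s


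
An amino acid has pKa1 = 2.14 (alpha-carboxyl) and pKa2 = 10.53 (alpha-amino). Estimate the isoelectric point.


pI = (pKa1 + pKa2) / 2
pI = (2.14 + 10.53) / 2
pI = 6.335

6.335


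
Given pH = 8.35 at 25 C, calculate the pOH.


pOH = 14 - pH
pOH = 14 - 8.35
pOH = 5.65

5.65


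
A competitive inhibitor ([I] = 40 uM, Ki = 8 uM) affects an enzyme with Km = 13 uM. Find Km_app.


Km_app = Km * (1 + [I]/Ki)
Km_app = 13 * (1 + 40/8)
Km_app = 78.0 uM

78.0 uM


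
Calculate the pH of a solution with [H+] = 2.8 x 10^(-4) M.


pH = -log10([H+])
pH = -log10(2.8 x 10^(-4))
pH = 3.5528

3.5528


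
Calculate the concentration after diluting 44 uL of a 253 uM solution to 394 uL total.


C2 = C1 * V1 / V2
C2 = 253 * 44 / 394
C2 = 28.2538 uM

28.2538 uM


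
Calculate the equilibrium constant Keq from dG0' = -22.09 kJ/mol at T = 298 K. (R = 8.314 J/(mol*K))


Keq = exp(-dG0 * 1000 / (R * T))
Keq = exp(-(-22.09) * 1000 / (8.314 * 298))
Keq = 7450.1326

7450.1326


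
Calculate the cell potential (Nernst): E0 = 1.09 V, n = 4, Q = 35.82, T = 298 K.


E = E0 - (RT/nF) * ln(Q)
E = 1.09 - (8.314 * 298 / (4 * 96485)) * ln(35.82)
E = 1.067 V

1.067 V


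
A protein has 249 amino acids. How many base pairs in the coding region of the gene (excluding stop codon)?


Each amino acid = 1 codon = 3 bp
bp = 249 * 3 = 747 bp

747 bp


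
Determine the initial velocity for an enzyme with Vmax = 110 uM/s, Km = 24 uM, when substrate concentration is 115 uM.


v = Vmax * [S] / (Km + [S])
v = 110 * 115 / (24 + 115)
v = 91.0072 uM/s

91.0072 uM/s


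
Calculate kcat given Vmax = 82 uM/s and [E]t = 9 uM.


kcat = Vmax / [E]t
kcat = 82 / 9
kcat = 9.1111 s^-1

9.1111 s^-1


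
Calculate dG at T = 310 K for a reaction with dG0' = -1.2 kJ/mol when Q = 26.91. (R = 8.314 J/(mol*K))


dG = dG0' + RT * ln(Q) / 1000
dG = -1.2 + 8.314 * 310 * ln(26.91) / 1000
dG = 7.2859 kJ/mol

7.2859 kJ/mol


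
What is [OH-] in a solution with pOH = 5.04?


[OH-] = 10^(-pOH)
[OH-] = 10^(-5.04)
[OH-] = 9.120e-06 M

9.120e-06 M


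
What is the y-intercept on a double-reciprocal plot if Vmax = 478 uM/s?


y-intercept = 1/Vmax
= 1/478
= 0.0021 s/uM

0.0021 s/uM


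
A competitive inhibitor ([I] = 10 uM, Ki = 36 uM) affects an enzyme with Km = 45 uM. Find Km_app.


Km_app = Km * (1 + [I]/Ki)
Km_app = 45 * (1 + 10/36)
Km_app = 57.5 uM

57.5 uM


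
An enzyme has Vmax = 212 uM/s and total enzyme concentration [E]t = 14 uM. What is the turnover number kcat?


kcat = Vmax / [E]t
kcat = 212 / 14
kcat = 15.1429 s^-1

15.1429 s^-1


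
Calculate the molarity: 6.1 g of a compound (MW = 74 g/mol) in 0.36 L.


C = (mass / MW) / volume
C = (6.1 / 74) / 0.36
C = 0.229 M

0.229 M


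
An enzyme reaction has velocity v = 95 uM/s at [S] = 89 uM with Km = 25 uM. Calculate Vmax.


Vmax = v * (Km + [S]) / [S]
Vmax = 95 * (25 + 89) / 89
Vmax = 121.6854 uM/s

121.6854 uM/s


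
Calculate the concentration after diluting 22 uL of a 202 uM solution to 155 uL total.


C2 = C1 * V1 / V2
C2 = 202 * 22 / 155
C2 = 28.671 uM

28.671 uM


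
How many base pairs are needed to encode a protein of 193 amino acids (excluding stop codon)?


Each amino acid = 1 codon = 3 bp
bp = 193 * 3 = 579 bp

579 bp


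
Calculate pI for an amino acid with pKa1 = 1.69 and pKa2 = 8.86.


pI = (pKa1 + pKa2) / 2
pI = (1.69 + 8.86) / 2
pI = 5.275

5.275


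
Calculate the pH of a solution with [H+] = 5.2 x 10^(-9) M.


pH = -log10([H+])
pH = -log10(5.2 x 10^(-9))
pH = 8.284

8.284


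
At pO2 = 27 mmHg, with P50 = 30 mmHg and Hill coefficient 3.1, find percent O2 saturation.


Y = pO2^n / (P50^n + pO2^n)
Y = 27^3.1 / (30^3.1 + 27^3.1)
Y = 41.91%

41.91%


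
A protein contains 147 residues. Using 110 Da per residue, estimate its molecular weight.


MW = n_residues * 110 Da
MW = 147 * 110
MW = 16170 Da

16170 Da


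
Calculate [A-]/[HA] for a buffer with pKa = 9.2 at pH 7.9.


[A-]/[HA] = 10^(pH - pKa)
= 10^(7.9 - 9.2)
= 0.0501

0.0501


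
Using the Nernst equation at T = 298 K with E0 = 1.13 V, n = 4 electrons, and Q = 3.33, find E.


E = E0 - (RT/nF) * ln(Q)
E = 1.13 - (8.314 * 298 / (4 * 96485)) * ln(3.33)
E = 1.1223 V

1.1223 V


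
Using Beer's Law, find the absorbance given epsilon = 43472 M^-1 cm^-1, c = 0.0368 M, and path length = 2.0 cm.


A = epsilon * c * l
A = 43472 * 0.0368 * 2.0
A = 3199.5392

3199.5392


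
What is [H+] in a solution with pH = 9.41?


[H+] = 10^(-pH)
[H+] = 10^(-9.41)
[H+] = 3.890e-10 M

3.890e-10 M


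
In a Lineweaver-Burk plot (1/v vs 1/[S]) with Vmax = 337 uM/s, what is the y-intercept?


y-intercept = 1/Vmax
= 1/337
= 0.003 s/uM

0.003 s/uM


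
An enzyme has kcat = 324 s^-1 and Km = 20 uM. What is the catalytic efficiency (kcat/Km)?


Catalytic efficiency = kcat / Km
= 324 / 20
= 16.2 uM^-1*s^-1

16.2 uM^-1*s^-1


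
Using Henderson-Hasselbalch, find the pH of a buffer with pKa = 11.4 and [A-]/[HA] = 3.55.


pH = pKa + log10([A-]/[HA])
pH = 11.4 + log10(3.55)
pH = 11.9502

11.9502


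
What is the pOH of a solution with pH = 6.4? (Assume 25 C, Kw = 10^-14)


pOH = 14 - pH
pOH = 14 - 6.4
pOH = 7.6

7.6


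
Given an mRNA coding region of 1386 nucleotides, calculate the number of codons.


codons = nucleotides / 3
codons = 1386 / 3 = 462

462


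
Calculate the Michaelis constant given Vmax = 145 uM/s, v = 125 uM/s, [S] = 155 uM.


Km = [S] * (Vmax - v) / v
Km = 155 * (145 - 125) / 125
Km = 24.8 uM

24.8 uM


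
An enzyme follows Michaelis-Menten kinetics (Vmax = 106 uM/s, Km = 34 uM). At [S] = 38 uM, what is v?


v = Vmax * [S] / (Km + [S])
v = 106 * 38 / (34 + 38)
v = 55.9444 uM/s

55.9444 uM/s


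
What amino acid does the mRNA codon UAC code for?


Standard genetic code lookup.
Codon UAC -> Tyr

Tyr


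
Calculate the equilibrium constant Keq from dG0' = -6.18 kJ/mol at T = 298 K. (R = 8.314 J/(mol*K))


Keq = exp(-dG0 * 1000 / (R * T))
Keq = exp(-(-6.18) * 1000 / (8.314 * 298))
Keq = 12.1142

12.1142


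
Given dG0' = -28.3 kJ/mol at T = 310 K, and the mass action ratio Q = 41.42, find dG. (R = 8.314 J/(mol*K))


dG = dG0' + RT * ln(Q) / 1000
dG = -28.3 + 8.314 * 310 * ln(41.42) / 1000
dG = -18.7026 kJ/mol

-18.7026 kJ/mol


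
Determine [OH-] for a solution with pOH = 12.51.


[OH-] = 10^(-pOH)
[OH-] = 10^(-12.51)
[OH-] = 3.090e-13 M

3.090e-13 M


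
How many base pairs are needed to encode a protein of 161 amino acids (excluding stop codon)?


Each amino acid = 1 codon = 3 bp
bp = 161 * 3 = 483 bp

483 bp


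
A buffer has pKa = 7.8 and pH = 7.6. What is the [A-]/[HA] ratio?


[A-]/[HA] = 10^(pH - pKa)
= 10^(7.6 - 7.8)
= 0.631

0.631


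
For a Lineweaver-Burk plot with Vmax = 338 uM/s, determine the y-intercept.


y-intercept = 1/Vmax
= 1/338
= 0.003 s/uM

0.003 s/uM


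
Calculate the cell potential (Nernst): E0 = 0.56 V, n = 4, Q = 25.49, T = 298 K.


E = E0 - (RT/nF) * ln(Q)
E = 0.56 - (8.314 * 298 / (4 * 96485)) * ln(25.49)
E = 0.5392 V

0.5392 V


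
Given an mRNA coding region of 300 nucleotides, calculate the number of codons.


codons = nucleotides / 3
codons = 300 / 3 = 100

100


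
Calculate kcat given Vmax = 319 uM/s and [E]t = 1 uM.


kcat = Vmax / [E]t
kcat = 319 / 1
kcat = 319.0 s^-1

319.0 s^-1


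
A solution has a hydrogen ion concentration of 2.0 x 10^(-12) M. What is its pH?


pH = -log10([H+])
pH = -log10(2.0 x 10^(-12))
pH = 11.699

11.699


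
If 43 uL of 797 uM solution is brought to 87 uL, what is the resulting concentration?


C2 = C1 * V1 / V2
C2 = 797 * 43 / 87
C2 = 393.9195 uM

393.9195 uM


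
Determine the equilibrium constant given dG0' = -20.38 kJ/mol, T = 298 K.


Keq = exp(-dG0 * 1000 / (R * T))
Keq = exp(-(-20.38) * 1000 / (8.314 * 298))
Keq = 3736.0914

3736.0914


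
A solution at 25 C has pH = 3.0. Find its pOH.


pOH = 14 - pH
pOH = 14 - 3.0
pOH = 11.0

11.0


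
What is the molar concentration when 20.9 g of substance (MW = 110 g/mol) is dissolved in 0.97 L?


C = (mass / MW) / volume
C = (20.9 / 110) / 0.97
C = 0.1959 M

0.1959 M


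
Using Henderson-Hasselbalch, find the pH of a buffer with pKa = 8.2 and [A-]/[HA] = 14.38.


pH = pKa + log10([A-]/[HA])
pH = 8.2 + log10(14.38)
pH = 9.3578

9.3578


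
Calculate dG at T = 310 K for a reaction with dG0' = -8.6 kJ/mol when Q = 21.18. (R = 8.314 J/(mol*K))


dG = dG0' + RT * ln(Q) / 1000
dG = -8.6 + 8.314 * 310 * ln(21.18) / 1000
dG = -0.7312 kJ/mol

-0.7312 kJ/mol


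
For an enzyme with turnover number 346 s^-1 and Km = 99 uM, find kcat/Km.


Catalytic efficiency = kcat / Km
= 346 / 99
= 3.4949 uM^-1*s^-1

3.4949 uM^-1*s^-1


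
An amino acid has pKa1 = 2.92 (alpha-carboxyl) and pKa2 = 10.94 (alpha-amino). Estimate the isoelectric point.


pI = (pKa1 + pKa2) / 2
pI = (2.92 + 10.94) / 2
pI = 6.93

6.93


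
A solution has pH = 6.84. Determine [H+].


[H+] = 10^(-pH)
[H+] = 10^(-6.84)
[H+] = 1.445e-07 M

1.445e-07 M


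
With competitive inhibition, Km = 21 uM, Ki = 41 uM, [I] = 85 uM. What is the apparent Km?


Km_app = Km * (1 + [I]/Ki)
Km_app = 21 * (1 + 85/41)
Km_app = 64.5366 uM

64.5366 uM


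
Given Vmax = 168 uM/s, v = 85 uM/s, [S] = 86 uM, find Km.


Km = [S] * (Vmax - v) / v
Km = 86 * (168 - 85) / 85
Km = 83.9765 uM

83.9765 uM


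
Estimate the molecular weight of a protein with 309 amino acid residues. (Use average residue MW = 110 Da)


MW = n_residues * 110 Da
MW = 309 * 110
MW = 33990 Da

33990 Da


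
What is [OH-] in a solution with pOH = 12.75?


[OH-] = 10^(-pOH)
[OH-] = 10^(-12.75)
[OH-] = 1.778e-13 M

1.778e-13 M


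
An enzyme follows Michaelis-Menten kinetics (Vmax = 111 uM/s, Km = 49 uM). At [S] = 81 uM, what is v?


v = Vmax * [S] / (Km + [S])
v = 111 * 81 / (49 + 81)
v = 69.1615 uM/s

69.1615 uM/s


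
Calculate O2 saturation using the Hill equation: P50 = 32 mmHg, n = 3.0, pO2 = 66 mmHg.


Y = pO2^n / (P50^n + pO2^n)
Y = 66^3.0 / (32^3.0 + 66^3.0)
Y = 89.77%

89.77%


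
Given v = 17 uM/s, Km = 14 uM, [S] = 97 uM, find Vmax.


Vmax = v * (Km + [S]) / [S]
Vmax = 17 * (14 + 97) / 97
Vmax = 19.4536 uM/s

19.4536 uM/s


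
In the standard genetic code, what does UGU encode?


Standard genetic code lookup.
Codon UGU -> Cys

Cys


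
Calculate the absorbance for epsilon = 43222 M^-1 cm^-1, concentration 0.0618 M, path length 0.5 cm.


A = epsilon * c * l
A = 43222 * 0.0618 * 0.5
A = 1335.5598

1335.5598


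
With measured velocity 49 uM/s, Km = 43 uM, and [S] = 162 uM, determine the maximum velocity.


Vmax = v * (Km + [S]) / [S]
Vmax = 49 * (43 + 162) / 162
Vmax = 62.0062 uM/s

62.0062 uM/s


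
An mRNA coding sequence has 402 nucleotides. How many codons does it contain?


codons = nucleotides / 3
codons = 402 / 3 = 134

134


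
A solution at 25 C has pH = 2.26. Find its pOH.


pOH = 14 - pH
pOH = 14 - 2.26
pOH = 11.74

11.74


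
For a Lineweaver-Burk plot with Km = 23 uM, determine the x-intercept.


x-intercept = -1/Km
= -1/23
= -0.0435 1/uM

-0.0435 1/uM


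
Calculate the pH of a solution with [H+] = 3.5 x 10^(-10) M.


pH = -log10([H+])
pH = -log10(3.5 x 10^(-10))
pH = 9.4559

9.4559


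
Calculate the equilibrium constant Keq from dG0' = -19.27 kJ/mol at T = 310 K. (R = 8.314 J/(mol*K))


Keq = exp(-dG0 * 1000 / (R * T))
Keq = exp(-(-19.27) * 1000 / (8.314 * 310))
Keq = 1766.4034

1766.4034


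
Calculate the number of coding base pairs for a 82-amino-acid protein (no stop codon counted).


Each amino acid = 1 codon = 3 bp
bp = 82 * 3 = 246 bp

246 bp


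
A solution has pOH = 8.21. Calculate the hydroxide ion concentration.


[OH-] = 10^(-pOH)
[OH-] = 10^(-8.21)
[OH-] = 6.166e-09 M

6.166e-09 M


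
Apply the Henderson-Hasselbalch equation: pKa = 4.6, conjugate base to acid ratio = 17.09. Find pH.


pH = pKa + log10([A-]/[HA])
pH = 4.6 + log10(17.09)
pH = 5.8327

5.8327


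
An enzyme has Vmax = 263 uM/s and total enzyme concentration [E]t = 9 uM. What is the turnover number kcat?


kcat = Vmax / [E]t
kcat = 263 / 9
kcat = 29.2222 s^-1

29.2222 s^-1


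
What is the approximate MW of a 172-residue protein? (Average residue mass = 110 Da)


MW = n_residues * 110 Da
MW = 172 * 110
MW = 18920 Da

18920 Da


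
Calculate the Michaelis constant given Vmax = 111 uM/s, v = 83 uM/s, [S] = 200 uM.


Km = [S] * (Vmax - v) / v
Km = 200 * (111 - 83) / 83
Km = 67.4699 uM

67.4699 uM


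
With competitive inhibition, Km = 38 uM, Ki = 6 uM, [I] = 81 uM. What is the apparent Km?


Km_app = Km * (1 + [I]/Ki)
Km_app = 38 * (1 + 81/6)
Km_app = 551.0 uM

551.0 uM


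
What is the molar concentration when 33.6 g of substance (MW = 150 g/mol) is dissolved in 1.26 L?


C = (mass / MW) / volume
C = (33.6 / 150) / 1.26
C = 0.1778 M

0.1778 M


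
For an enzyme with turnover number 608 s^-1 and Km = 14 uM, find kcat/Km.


Catalytic efficiency = kcat / Km
= 608 / 14
= 43.4286 uM^-1*s^-1

43.4286 uM^-1*s^-1


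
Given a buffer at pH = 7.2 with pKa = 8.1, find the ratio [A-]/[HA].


[A-]/[HA] = 10^(pH - pKa)
= 10^(7.2 - 8.1)
= 0.1259

0.1259


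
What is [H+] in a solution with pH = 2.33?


[H+] = 10^(-pH)
[H+] = 10^(-2.33)
[H+] = 0.0047 M

0.0047 M


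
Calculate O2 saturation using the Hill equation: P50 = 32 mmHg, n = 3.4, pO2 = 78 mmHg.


Y = pO2^n / (P50^n + pO2^n)
Y = 78^3.4 / (32^3.4 + 78^3.4)
Y = 95.39%

95.39%


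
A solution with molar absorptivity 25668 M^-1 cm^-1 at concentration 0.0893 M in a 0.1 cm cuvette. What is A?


A = epsilon * c * l
A = 25668 * 0.0893 * 0.1
A = 229.2152

229.2152


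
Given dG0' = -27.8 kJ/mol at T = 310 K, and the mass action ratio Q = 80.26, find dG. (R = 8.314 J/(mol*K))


dG = dG0' + RT * ln(Q) / 1000
dG = -27.8 + 8.314 * 310 * ln(80.26) / 1000
dG = -16.4977 kJ/mol

-16.4977 kJ/mol


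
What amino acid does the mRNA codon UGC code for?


Standard genetic code lookup.
Codon UGC -> Cys

Cys


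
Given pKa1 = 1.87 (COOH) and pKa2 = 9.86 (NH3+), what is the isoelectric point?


pI = (pKa1 + pKa2) / 2
pI = (1.87 + 9.86) / 2
pI = 5.865

5.865


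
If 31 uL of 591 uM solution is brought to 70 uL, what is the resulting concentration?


C2 = C1 * V1 / V2
C2 = 591 * 31 / 70
C2 = 261.7286 uM

261.7286 uM


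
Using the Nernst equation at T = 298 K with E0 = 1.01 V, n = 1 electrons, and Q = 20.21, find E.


E = E0 - (RT/nF) * ln(Q)
E = 1.01 - (8.314 * 298 / (1 * 96485)) * ln(20.21)
E = 0.9328 V

0.9328 V


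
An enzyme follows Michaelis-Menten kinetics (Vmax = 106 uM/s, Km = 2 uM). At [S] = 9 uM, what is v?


v = Vmax * [S] / (Km + [S])
v = 106 * 9 / (2 + 9)
v = 86.7273 uM/s

86.7273 uM/s


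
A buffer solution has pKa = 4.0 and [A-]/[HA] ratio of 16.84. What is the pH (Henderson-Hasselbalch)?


pH = pKa + log10([A-]/[HA])
pH = 4.0 + log10(16.84)
pH = 5.2263

5.2263


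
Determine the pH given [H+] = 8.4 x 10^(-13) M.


pH = -log10([H+])
pH = -log10(8.4 x 10^(-13))
pH = 12.0757

12.0757


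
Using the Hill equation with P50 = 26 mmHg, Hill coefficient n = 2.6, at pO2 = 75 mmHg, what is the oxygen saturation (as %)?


Y = pO2^n / (P50^n + pO2^n)
Y = 75^2.6 / (26^2.6 + 75^2.6)
Y = 94.02%

94.02%


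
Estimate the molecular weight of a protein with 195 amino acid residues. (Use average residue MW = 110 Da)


MW = n_residues * 110 Da
MW = 195 * 110
MW = 21450 Da

21450 Da


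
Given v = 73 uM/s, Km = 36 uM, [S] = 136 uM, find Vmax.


Vmax = v * (Km + [S]) / [S]
Vmax = 73 * (36 + 136) / 136
Vmax = 92.3235 uM/s

92.3235 uM/s


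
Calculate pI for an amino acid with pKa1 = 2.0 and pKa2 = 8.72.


pI = (pKa1 + pKa2) / 2
pI = (2.0 + 8.72) / 2
pI = 5.36

5.36


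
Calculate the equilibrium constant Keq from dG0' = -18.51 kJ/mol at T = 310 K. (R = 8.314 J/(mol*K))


Keq = exp(-dG0 * 1000 / (R * T))
Keq = exp(-(-18.51) * 1000 / (8.314 * 310))
Keq = 1315.304

1315.304


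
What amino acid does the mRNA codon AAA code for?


Standard genetic code lookup.
Codon AAA -> Lys

Lys


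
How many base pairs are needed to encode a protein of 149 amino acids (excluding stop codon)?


Each amino acid = 1 codon = 3 bp
bp = 149 * 3 = 447 bp

447 bp


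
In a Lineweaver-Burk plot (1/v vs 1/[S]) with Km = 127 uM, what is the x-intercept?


x-intercept = -1/Km
= -1/127
= -0.0079 1/uM

-0.0079 1/uM


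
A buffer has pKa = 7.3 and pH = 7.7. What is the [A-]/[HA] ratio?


[A-]/[HA] = 10^(pH - pKa)
= 10^(7.7 - 7.3)
= 2.5119

2.5119


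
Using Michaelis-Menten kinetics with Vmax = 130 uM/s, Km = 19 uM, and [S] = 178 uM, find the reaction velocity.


v = Vmax * [S] / (Km + [S])
v = 130 * 178 / (19 + 178)
v = 117.4619 uM/s

117.4619 uM/s


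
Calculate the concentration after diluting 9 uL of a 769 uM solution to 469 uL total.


C2 = C1 * V1 / V2
C2 = 769 * 9 / 469
C2 = 14.7569 uM

14.7569 uM


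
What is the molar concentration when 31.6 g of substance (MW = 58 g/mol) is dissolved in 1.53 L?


C = (mass / MW) / volume
C = (31.6 / 58) / 1.53
C = 0.3561 M

0.3561 M


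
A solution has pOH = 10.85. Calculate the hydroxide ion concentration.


[OH-] = 10^(-pOH)
[OH-] = 10^(-10.85)
[OH-] = 1.413e-11 M

1.413e-11 M


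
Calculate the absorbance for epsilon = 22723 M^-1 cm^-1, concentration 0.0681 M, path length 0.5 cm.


A = epsilon * c * l
A = 22723 * 0.0681 * 0.5
A = 773.7181

773.7181


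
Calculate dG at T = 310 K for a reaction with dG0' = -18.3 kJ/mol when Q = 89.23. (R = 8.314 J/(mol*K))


dG = dG0' + RT * ln(Q) / 1000
dG = -18.3 + 8.314 * 310 * ln(89.23) / 1000
dG = -6.7246 kJ/mol

-6.7246 kJ/mol


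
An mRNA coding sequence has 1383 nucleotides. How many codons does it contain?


codons = nucleotides / 3
codons = 1383 / 3 = 461

461


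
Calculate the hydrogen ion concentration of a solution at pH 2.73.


[H+] = 10^(-pH)
[H+] = 10^(-2.73)
[H+] = 0.0019 M

0.0019 M


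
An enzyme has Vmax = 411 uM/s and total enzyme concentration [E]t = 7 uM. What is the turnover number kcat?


kcat = Vmax / [E]t
kcat = 411 / 7
kcat = 58.7143 s^-1

58.7143 s^-1


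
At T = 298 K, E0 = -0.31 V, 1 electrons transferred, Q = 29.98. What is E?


E = E0 - (RT/nF) * ln(Q)
E = -0.31 - (8.314 * 298 / (1 * 96485)) * ln(29.98)
E = -0.3973 V

-0.3973 V


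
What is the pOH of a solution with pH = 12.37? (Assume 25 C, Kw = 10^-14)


pOH = 14 - pH
pOH = 14 - 12.37
pOH = 1.63

1.63


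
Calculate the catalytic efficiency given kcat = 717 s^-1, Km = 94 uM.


Catalytic efficiency = kcat / Km
= 717 / 94
= 7.6277 uM^-1*s^-1

7.6277 uM^-1*s^-1


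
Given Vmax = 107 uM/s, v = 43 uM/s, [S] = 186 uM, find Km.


Km = [S] * (Vmax - v) / v
Km = 186 * (107 - 43) / 43
Km = 276.8372 uM

276.8372 uM


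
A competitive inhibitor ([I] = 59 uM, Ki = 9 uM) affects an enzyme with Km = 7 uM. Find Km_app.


Km_app = Km * (1 + [I]/Ki)
Km_app = 7 * (1 + 59/9)
Km_app = 52.8889 uM

52.8889 uM


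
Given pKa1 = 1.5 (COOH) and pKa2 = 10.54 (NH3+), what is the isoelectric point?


pI = (pKa1 + pKa2) / 2
pI = (1.5 + 10.54) / 2
pI = 6.02

6.02


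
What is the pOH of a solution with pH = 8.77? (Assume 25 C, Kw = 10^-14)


pOH = 14 - pH
pOH = 14 - 8.77
pOH = 5.23

5.23


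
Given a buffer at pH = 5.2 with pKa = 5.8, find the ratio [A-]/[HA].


[A-]/[HA] = 10^(pH - pKa)
= 10^(5.2 - 5.8)
= 0.2512

0.2512


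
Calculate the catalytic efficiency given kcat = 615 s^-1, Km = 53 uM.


Catalytic efficiency = kcat / Km
= 615 / 53
= 11.6038 uM^-1*s^-1

11.6038 uM^-1*s^-1


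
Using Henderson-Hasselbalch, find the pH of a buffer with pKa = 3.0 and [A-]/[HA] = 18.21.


pH = pKa + log10([A-]/[HA])
pH = 3.0 + log10(18.21)
pH = 4.2603

4.2603


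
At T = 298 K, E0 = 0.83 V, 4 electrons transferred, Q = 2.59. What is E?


E = E0 - (RT/nF) * ln(Q)
E = 0.83 - (8.314 * 298 / (4 * 96485)) * ln(2.59)
E = 0.8239 V

0.8239 V


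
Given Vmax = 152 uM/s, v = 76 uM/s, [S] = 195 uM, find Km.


Km = [S] * (Vmax - v) / v
Km = 195 * (152 - 76) / 76
Km = 195.0 uM

195.0 uM


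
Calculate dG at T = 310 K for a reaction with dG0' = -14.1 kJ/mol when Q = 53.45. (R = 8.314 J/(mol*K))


dG = dG0' + RT * ln(Q) / 1000
dG = -14.1 + 8.314 * 310 * ln(53.45) / 1000
dG = -3.8454 kJ/mol

-3.8454 kJ/mol


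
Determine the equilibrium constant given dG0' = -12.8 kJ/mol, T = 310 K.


Keq = exp(-dG0 * 1000 / (R * T))
Keq = exp(-(-12.8) * 1000 / (8.314 * 310))
Keq = 143.5037

143.5037


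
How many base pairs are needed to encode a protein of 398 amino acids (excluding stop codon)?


Each amino acid = 1 codon = 3 bp
bp = 398 * 3 = 1194 bp

1194 bp


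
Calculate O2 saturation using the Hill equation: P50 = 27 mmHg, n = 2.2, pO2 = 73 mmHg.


Y = pO2^n / (P50^n + pO2^n)
Y = 73^2.2 / (27^2.2 + 73^2.2)
Y = 89.92%

89.92%


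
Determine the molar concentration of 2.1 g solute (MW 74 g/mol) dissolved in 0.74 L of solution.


C = (mass / MW) / volume
C = (2.1 / 74) / 0.74
C = 0.0383 M

0.0383 M


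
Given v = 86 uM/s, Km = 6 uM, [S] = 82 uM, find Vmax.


Vmax = v * (Km + [S]) / [S]
Vmax = 86 * (6 + 82) / 82
Vmax = 92.2927 uM/s

92.2927 uM/s


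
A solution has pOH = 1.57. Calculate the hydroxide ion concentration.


[OH-] = 10^(-pOH)
[OH-] = 10^(-1.57)
[OH-] = 0.0269 M

0.0269 M


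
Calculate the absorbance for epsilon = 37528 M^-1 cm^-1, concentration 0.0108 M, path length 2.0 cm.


A = epsilon * c * l
A = 37528 * 0.0108 * 2.0
A = 810.6048

810.6048


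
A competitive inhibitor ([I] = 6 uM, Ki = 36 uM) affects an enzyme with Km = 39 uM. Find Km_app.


Km_app = Km * (1 + [I]/Ki)
Km_app = 39 * (1 + 6/36)
Km_app = 45.5 uM

45.5 uM


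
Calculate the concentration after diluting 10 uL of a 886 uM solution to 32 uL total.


C2 = C1 * V1 / V2
C2 = 886 * 10 / 32
C2 = 276.875 uM

276.875 uM


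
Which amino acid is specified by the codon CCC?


Standard genetic code lookup.
Codon CCC -> Pro

Pro


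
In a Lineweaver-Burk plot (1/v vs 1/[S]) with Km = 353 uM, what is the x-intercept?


x-intercept = -1/Km
= -1/353
= -0.0028 1/uM

-0.0028 1/uM


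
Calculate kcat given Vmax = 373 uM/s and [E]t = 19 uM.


kcat = Vmax / [E]t
kcat = 373 / 19
kcat = 19.6316 s^-1

19.6316 s^-1


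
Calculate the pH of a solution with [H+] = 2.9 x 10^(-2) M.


pH = -log10([H+])
pH = -log10(2.9 x 10^(-2))
pH = 1.5376

1.5376


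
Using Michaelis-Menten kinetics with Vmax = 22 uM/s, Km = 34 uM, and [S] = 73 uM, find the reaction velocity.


v = Vmax * [S] / (Km + [S])
v = 22 * 73 / (34 + 73)
v = 15.0093 uM/s

15.0093 uM/s


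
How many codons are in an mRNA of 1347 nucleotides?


codons = nucleotides / 3
codons = 1347 / 3 = 449

449


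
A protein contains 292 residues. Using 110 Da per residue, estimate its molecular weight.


MW = n_residues * 110 Da
MW = 292 * 110
MW = 32120 Da

32120 Da


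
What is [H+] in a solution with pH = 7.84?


[H+] = 10^(-pH)
[H+] = 10^(-7.84)
[H+] = 1.445e-08 M

1.445e-08 M


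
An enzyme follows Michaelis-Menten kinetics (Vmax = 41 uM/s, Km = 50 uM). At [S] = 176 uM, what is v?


v = Vmax * [S] / (Km + [S])
v = 41 * 176 / (50 + 176)
v = 31.9292 uM/s

31.9292 uM/s


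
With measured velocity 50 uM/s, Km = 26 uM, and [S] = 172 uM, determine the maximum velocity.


Vmax = v * (Km + [S]) / [S]
Vmax = 50 * (26 + 172) / 172
Vmax = 57.5581 uM/s

57.5581 uM/s


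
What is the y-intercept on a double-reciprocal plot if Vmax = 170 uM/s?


y-intercept = 1/Vmax
= 1/170
= 0.0059 s/uM

0.0059 s/uM


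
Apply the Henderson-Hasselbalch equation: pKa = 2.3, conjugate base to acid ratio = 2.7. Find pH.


pH = pKa + log10([A-]/[HA])
pH = 2.3 + log10(2.7)
pH = 2.7314

2.7314


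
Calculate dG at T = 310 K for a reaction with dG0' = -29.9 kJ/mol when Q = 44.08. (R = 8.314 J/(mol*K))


dG = dG0' + RT * ln(Q) / 1000
dG = -29.9 + 8.314 * 310 * ln(44.08) / 1000
dG = -20.1422 kJ/mol

-20.1422 kJ/mol


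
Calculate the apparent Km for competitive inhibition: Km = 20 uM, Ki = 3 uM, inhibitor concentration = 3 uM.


Km_app = Km * (1 + [I]/Ki)
Km_app = 20 * (1 + 3/3)
Km_app = 40.0 uM

40.0 uM


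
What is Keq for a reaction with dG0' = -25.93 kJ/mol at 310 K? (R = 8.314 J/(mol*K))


Keq = exp(-dG0 * 1000 / (R * T))
Keq = exp(-(-25.93) * 1000 / (8.314 * 310))
Keq = 23406.2959

23406.2959


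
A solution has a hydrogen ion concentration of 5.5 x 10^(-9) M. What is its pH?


pH = -log10([H+])
pH = -log10(5.5 x 10^(-9))
pH = 8.2596

8.2596


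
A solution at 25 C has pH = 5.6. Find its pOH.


pOH = 14 - pH
pOH = 14 - 5.6
pOH = 8.4

8.4


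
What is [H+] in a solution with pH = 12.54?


[H+] = 10^(-pH)
[H+] = 10^(-12.54)
[H+] = 2.884e-13 M

2.884e-13 M


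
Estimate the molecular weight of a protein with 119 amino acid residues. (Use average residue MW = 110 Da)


MW = n_residues * 110 Da
MW = 119 * 110
MW = 13090 Da

13090 Da


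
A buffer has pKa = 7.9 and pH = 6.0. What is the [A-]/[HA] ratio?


[A-]/[HA] = 10^(pH - pKa)
= 10^(6.0 - 7.9)
= 0.0126

0.0126


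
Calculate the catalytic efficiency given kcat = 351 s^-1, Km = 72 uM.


Catalytic efficiency = kcat / Km
= 351 / 72
= 4.875 uM^-1*s^-1

4.875 uM^-1*s^-1


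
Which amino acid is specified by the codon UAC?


Standard genetic code lookup.
Codon UAC -> Tyr

Tyr


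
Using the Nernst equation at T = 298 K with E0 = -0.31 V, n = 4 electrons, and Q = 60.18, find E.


E = E0 - (RT/nF) * ln(Q)
E = -0.31 - (8.314 * 298 / (4 * 96485)) * ln(60.18)
E = -0.3363 V

-0.3363 V


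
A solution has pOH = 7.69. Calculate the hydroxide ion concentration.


[OH-] = 10^(-pOH)
[OH-] = 10^(-7.69)
[OH-] = 2.042e-08 M

2.042e-08 M


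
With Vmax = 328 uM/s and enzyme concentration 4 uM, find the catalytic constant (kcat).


kcat = Vmax / [E]t
kcat = 328 / 4
kcat = 82.0 s^-1

82.0 s^-1


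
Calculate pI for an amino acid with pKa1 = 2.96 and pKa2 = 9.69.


pI = (pKa1 + pKa2) / 2
pI = (2.96 + 9.69) / 2
pI = 6.325

6.325


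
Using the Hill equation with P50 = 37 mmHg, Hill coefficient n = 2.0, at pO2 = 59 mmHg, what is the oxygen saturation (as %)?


Y = pO2^n / (P50^n + pO2^n)
Y = 59^2.0 / (37^2.0 + 59^2.0)
Y = 71.77%

71.77%


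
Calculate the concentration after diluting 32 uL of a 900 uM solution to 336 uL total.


C2 = C1 * V1 / V2
C2 = 900 * 32 / 336
C2 = 85.7143 uM

85.7143 uM


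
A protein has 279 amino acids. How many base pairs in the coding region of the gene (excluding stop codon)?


Each amino acid = 1 codon = 3 bp
bp = 279 * 3 = 837 bp

837 bp


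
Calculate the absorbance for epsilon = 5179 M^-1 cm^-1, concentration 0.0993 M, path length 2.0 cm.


A = epsilon * c * l
A = 5179 * 0.0993 * 2.0
A = 1028.5494

1028.5494


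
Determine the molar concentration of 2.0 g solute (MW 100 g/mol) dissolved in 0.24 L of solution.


C = (mass / MW) / volume
C = (2.0 / 100) / 0.24
C = 0.0833 M

0.0833 M


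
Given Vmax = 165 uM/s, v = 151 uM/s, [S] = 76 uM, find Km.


Km = [S] * (Vmax - v) / v
Km = 76 * (165 - 151) / 151
Km = 7.0464 uM

7.0464 uM


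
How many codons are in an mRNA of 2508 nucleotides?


codons = nucleotides / 3
codons = 2508 / 3 = 836

836


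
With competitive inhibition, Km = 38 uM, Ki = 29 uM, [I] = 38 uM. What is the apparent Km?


Km_app = Km * (1 + [I]/Ki)
Km_app = 38 * (1 + 38/29)
Km_app = 87.7931 uM

87.7931 uM


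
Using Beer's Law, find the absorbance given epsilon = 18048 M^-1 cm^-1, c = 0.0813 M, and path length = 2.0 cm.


A = epsilon * c * l
A = 18048 * 0.0813 * 2.0
A = 2934.6048

2934.6048


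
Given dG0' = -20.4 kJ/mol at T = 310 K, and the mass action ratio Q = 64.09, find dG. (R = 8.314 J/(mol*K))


dG = dG0' + RT * ln(Q) / 1000
dG = -20.4 + 8.314 * 310 * ln(64.09) / 1000
dG = -9.6775 kJ/mol

-9.6775 kJ/mol


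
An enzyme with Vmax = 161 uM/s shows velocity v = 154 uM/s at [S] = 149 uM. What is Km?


Km = [S] * (Vmax - v) / v
Km = 149 * (161 - 154) / 154
Km = 6.7727 uM

6.7727 uM


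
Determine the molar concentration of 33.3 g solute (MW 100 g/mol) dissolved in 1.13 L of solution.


C = (mass / MW) / volume
C = (33.3 / 100) / 1.13
C = 0.2947 M

0.2947 M


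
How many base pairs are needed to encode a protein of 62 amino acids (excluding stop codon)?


Each amino acid = 1 codon = 3 bp
bp = 62 * 3 = 186 bp

186 bp


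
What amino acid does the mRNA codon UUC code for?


Standard genetic code lookup.
Codon UUC -> Phe

Phe


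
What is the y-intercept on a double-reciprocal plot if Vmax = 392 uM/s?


y-intercept = 1/Vmax
= 1/392
= 0.0026 s/uM

0.0026 s/uM


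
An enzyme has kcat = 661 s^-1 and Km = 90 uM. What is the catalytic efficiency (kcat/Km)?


Catalytic efficiency = kcat / Km
= 661 / 90
= 7.3444 uM^-1*s^-1

7.3444 uM^-1*s^-1


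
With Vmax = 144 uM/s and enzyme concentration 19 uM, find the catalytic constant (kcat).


kcat = Vmax / [E]t
kcat = 144 / 19
kcat = 7.5789 s^-1

7.5789 s^-1


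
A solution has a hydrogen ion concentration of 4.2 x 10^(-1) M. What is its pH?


pH = -log10([H+])
pH = -log10(4.2 x 10^(-1))
pH = 0.3768

0.3768


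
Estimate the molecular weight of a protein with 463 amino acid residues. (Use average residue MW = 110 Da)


MW = n_residues * 110 Da
MW = 463 * 110
MW = 50930 Da

50930 Da


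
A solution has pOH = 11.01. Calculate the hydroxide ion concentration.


[OH-] = 10^(-pOH)
[OH-] = 10^(-11.01)
[OH-] = 9.772e-12 M

9.772e-12 M


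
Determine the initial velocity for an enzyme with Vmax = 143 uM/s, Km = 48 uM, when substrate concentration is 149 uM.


v = Vmax * [S] / (Km + [S])
v = 143 * 149 / (48 + 149)
v = 108.1574 uM/s

108.1574 uM/s


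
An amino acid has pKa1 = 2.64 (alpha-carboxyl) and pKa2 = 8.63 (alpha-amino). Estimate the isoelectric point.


pI = (pKa1 + pKa2) / 2
pI = (2.64 + 8.63) / 2
pI = 5.635

5.635


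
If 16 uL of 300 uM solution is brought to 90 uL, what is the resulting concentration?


C2 = C1 * V1 / V2
C2 = 300 * 16 / 90
C2 = 53.3333 uM

53.3333 uM


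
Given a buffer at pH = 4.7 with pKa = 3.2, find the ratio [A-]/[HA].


[A-]/[HA] = 10^(pH - pKa)
= 10^(4.7 - 3.2)
= 31.6228

31.6228


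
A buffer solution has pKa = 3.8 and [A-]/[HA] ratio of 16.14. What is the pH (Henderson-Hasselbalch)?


pH = pKa + log10([A-]/[HA])
pH = 3.8 + log10(16.14)
pH = 5.0079

5.0079


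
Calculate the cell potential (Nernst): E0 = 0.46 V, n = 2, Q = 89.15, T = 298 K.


E = E0 - (RT/nF) * ln(Q)
E = 0.46 - (8.314 * 298 / (2 * 96485)) * ln(89.15)
E = 0.4023 V

0.4023 V


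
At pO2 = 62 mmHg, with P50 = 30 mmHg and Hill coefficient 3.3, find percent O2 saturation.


Y = pO2^n / (P50^n + pO2^n)
Y = 62^3.3 / (30^3.3 + 62^3.3)
Y = 91.65%

91.65%


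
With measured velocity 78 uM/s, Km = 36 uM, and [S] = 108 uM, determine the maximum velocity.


Vmax = v * (Km + [S]) / [S]
Vmax = 78 * (36 + 108) / 108
Vmax = 104.0 uM/s

104.0 uM/s


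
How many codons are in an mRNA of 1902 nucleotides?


codons = nucleotides / 3
codons = 1902 / 3 = 634

634


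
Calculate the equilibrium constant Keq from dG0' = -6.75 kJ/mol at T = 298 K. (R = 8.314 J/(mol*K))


Keq = exp(-dG0 * 1000 / (R * T))
Keq = exp(-(-6.75) * 1000 / (8.314 * 298))
Keq = 15.2479

15.2479


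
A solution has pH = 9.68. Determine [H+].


[H+] = 10^(-pH)
[H+] = 10^(-9.68)
[H+] = 2.089e-10 M

2.089e-10 M


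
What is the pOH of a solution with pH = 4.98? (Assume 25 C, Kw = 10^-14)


pOH = 14 - pH
pOH = 14 - 4.98
pOH = 9.02

9.02


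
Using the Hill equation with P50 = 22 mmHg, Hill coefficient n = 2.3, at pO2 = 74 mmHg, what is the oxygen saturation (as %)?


Y = pO2^n / (P50^n + pO2^n)
Y = 74^2.3 / (22^2.3 + 74^2.3)
Y = 94.21%

94.21%


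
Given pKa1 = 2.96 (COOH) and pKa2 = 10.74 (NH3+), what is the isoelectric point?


pI = (pKa1 + pKa2) / 2
pI = (2.96 + 10.74) / 2
pI = 6.85

6.85


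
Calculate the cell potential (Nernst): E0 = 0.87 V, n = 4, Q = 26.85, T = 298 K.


E = E0 - (RT/nF) * ln(Q)
E = 0.87 - (8.314 * 298 / (4 * 96485)) * ln(26.85)
E = 0.8489 V

0.8489 V


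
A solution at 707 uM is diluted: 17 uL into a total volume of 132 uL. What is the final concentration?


C2 = C1 * V1 / V2
C2 = 707 * 17 / 132
C2 = 91.053 uM

91.053 uM


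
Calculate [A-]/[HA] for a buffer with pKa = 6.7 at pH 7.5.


[A-]/[HA] = 10^(pH - pKa)
= 10^(7.5 - 6.7)
= 6.3096

6.3096


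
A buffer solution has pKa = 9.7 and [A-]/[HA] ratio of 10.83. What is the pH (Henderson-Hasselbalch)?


pH = pKa + log10([A-]/[HA])
pH = 9.7 + log10(10.83)
pH = 10.7346

10.7346


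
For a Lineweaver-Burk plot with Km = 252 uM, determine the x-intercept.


x-intercept = -1/Km
= -1/252
= -0.004 1/uM

-0.004 1/uM


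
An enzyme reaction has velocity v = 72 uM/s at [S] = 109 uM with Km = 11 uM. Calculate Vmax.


Vmax = v * (Km + [S]) / [S]
Vmax = 72 * (11 + 109) / 109
Vmax = 79.2661 uM/s

79.2661 uM/s


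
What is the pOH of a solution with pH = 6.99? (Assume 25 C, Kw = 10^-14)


pOH = 14 - pH
pOH = 14 - 6.99
pOH = 7.01

7.01


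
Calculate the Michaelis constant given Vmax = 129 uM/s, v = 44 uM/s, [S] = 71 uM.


Km = [S] * (Vmax - v) / v
Km = 71 * (129 - 44) / 44
Km = 137.1591 uM

137.1591 uM


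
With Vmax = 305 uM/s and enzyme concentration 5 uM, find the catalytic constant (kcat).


kcat = Vmax / [E]t
kcat = 305 / 5
kcat = 61.0 s^-1

61.0 s^-1


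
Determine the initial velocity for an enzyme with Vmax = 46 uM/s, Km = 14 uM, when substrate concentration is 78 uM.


v = Vmax * [S] / (Km + [S])
v = 46 * 78 / (14 + 78)
v = 39.0 uM/s

39.0 uM/s


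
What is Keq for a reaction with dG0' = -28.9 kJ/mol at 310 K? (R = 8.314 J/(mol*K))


Keq = exp(-dG0 * 1000 / (R * T))
Keq = exp(-(-28.9) * 1000 / (8.314 * 310))
Keq = 74095.5824

74095.5824


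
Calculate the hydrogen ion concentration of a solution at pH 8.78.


[H+] = 10^(-pH)
[H+] = 10^(-8.78)
[H+] = 1.660e-09 M

1.660e-09 M


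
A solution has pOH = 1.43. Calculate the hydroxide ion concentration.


[OH-] = 10^(-pOH)
[OH-] = 10^(-1.43)
[OH-] = 0.0372 M

0.0372 M
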